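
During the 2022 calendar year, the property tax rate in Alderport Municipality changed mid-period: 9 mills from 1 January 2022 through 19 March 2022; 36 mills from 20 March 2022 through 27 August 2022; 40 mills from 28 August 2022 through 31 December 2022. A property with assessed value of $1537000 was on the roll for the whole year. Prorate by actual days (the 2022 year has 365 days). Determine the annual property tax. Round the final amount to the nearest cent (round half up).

$48586.04

1 January – 19 March 2022: 78 days at 9 mills → $1537000 × 0.9% × 78/365 = $2956.0932
20 March – 27 August 2022: 161 days at 36 mills → $1537000 × 3.6% × 161/365 = $24406.7178
28 August – 31 December 2022: 126 days at 40 mills → $1537000 × 4% × 126/365 = $21223.2329
Total = $48586.0438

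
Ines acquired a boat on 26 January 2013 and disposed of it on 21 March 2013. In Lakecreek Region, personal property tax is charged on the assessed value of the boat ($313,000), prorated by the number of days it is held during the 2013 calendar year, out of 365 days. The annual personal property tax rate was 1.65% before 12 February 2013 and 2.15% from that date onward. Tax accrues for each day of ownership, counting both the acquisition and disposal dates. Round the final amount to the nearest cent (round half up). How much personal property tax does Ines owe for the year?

$941.14

26 January – 11 February 2013: 17 days at 1.65% → $313,000 × 1.65% × 17/365 = $240.5384
12 February – 21 March 2013: 38 days at 2.15% → $313,000 × 2.15% × 38/365 = $700.6055
Total = $941.1438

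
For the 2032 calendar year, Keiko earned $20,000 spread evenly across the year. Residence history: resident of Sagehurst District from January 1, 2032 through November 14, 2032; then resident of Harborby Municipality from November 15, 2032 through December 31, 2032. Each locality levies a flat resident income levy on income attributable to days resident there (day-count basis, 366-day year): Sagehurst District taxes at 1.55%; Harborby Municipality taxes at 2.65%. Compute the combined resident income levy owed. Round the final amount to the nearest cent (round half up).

Sagehurst District, January 1 – November 14, 2032: 319 days → $20,000 × 1.55% × 319/366 = $270.1913
Harborby Municipality, November 15 – December 31, 2032: 47 days → $20,000 × 2.65% × 47/366 = $68.0601
Total = $338.2514

$338.25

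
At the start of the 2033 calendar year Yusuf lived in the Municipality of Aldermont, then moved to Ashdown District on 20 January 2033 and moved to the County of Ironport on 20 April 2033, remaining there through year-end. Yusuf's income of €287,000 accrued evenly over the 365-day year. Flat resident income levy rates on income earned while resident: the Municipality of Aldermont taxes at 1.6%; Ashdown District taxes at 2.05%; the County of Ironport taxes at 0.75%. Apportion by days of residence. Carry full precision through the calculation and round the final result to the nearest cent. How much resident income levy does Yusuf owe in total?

The Municipality of Aldermont, 1 January – 19 January 2033: 19 days → €287,000 × 1.6% × 19/365 = €239.0356
Ashdown District, 20 January – 19 April 2033: 90 days → €287,000 × 2.05% × 90/365 = €1,450.7260
The County of Ironport, 20 April – 31 December 2033: 256 days → €287,000 × 0.75% × 256/365 = €1,509.6986
Total = €3,199.4603

€3,199.46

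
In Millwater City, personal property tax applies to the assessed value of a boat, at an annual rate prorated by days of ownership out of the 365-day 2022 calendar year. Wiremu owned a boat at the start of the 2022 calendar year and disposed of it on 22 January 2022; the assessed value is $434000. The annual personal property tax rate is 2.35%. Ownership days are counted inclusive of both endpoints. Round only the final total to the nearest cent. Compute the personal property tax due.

$614.73

Days held (1 January – 22 January 2022): 22 out of 365
Tax = $434000 × 2.35% × 22/365 = $614.7342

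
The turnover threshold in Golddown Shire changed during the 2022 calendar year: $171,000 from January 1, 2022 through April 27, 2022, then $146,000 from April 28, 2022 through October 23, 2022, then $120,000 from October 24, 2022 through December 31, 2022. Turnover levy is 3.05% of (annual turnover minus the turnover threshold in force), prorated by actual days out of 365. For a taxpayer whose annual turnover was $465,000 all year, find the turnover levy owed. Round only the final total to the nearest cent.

$9,634.99

January 1 – April 27, 2022: 117 days, exemption $171,000 → ($465,000 − $171,000) × 3.05% × 117/365 = $2,874.3534
April 28 – October 23, 2022: 179 days, exemption $146,000 → ($465,000 − $146,000) × 3.05% × 179/365 = $4,771.4534
October 24 – December 31, 2022: 69 days, exemption $120,000 → ($465,000 − $120,000) × 3.05% × 69/365 = $1,989.1849
Total = $9,634.9918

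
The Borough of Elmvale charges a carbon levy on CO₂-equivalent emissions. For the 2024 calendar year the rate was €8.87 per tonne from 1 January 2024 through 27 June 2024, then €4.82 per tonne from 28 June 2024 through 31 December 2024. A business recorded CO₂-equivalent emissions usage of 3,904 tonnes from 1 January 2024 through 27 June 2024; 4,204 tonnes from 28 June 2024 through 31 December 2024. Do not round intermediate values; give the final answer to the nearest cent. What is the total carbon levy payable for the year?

€54891.76

1 January – 27 June 2024: 3,904 tonnes at €8.87/tonne → €34628.48
28 June – 31 December 2024: 4,204 tonnes at €4.82/tonne → €20263.28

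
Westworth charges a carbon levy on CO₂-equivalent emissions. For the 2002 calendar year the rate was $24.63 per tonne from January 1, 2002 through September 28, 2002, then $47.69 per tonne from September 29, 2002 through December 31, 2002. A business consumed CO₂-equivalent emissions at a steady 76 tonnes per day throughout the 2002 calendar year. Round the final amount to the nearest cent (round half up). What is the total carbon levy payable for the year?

$847,976.84

January 1 – September 28, 2002: 271 days × 76 tonnes/day = 20,596 tonnes at $24.63/tonne → $507,279.48
September 29 – December 31, 2002: 94 days × 76 tonnes/day = 7,144 tonnes at $47.69/tonne → $340,697.36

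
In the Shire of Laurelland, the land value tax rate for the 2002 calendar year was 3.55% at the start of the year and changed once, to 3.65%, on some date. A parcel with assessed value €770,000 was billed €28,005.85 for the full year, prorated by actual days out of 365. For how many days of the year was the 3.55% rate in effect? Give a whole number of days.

47 days

Let d = days at the first rate; then 365 − d days at the second rate.
€770,000 × [3.55%·d + 3.65%·(365−d)] / 365 = €28,005.85
Solving gives d = 47, so the new rate took effect on 17 Feb 2002.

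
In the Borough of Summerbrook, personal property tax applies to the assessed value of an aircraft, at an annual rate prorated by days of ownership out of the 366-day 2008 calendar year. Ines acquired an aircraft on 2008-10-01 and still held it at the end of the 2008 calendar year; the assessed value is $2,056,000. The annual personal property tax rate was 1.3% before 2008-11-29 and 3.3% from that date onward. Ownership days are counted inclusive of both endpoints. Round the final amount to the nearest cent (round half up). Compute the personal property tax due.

$10,426.05

2008-10-01 to 2008-11-28: 59 days at 1.3% → $2,056,000 × 1.3% × 59/366 = $4,308.6120
2008-11-29 to 2008-12-31: 33 days at 3.3% → $2,056,000 × 3.3% × 33/366 = $6,117.4426
Total = $10,426.0546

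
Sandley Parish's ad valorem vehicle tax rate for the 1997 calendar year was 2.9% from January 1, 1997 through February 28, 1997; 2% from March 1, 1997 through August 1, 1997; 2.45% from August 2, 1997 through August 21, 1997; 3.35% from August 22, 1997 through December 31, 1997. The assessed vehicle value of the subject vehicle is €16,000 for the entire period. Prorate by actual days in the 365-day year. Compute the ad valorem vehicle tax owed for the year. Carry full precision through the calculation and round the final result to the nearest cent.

€425.34

January 1 – February 28, 1997: 59 days at 2.9% → €16,000 × 2.9% × 59/365 = €75.0027
March 1 – August 1, 1997: 154 days at 2% → €16,000 × 2% × 154/365 = €135.0137
August 2 – August 21, 1997: 20 days at 2.45% → €16,000 × 2.45% × 20/365 = €21.4795
August 22 – December 31, 1997: 132 days at 3.35% → €16,000 × 3.35% × 132/365 = €193.8411
Total = €425.3370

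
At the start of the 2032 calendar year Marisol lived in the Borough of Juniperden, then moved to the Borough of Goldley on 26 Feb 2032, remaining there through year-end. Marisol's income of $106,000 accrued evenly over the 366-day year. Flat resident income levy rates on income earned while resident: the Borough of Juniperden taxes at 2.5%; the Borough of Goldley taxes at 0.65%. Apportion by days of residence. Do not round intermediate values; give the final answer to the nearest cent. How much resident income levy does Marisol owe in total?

The Borough of Juniperden, 1 Jan – 25 Feb 2032: 56 days → $106,000 × 2.5% × 56/366 = $405.4645
The Borough of Goldley, 26 Feb – 31 Dec 2032: 310 days → $106,000 × 0.65% × 310/366 = $583.5792
Total = $989.0437

$989.04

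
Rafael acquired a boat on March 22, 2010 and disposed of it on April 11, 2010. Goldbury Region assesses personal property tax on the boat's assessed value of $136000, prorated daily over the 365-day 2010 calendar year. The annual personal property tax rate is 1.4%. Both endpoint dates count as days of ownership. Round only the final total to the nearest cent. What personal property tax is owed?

$109.55

Days held (March 22 – April 11, 2010): 21 out of 365
Tax = $136000 × 1.4% × 21/365 = $109.5452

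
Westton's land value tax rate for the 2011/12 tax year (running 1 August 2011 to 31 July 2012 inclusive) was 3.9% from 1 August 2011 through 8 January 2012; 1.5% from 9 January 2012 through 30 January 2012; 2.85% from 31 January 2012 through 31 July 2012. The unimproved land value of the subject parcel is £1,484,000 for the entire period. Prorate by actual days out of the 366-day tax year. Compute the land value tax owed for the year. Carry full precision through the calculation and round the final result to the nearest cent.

£47,944.15

1 August 2011 – 8 January 2012: 161 days at 3.9% → £1,484,000 × 3.9% × 161/366 = £25,459.1148
9 January – 30 January 2012: 22 days at 1.5% → £1,484,000 × 1.5% × 22/366 = £1,338.0328
31 January – 31 July 2012: 183 days at 2.85% → £1,484,000 × 2.85% × 183/366 = £21,147.0000
Total = £47,944.1475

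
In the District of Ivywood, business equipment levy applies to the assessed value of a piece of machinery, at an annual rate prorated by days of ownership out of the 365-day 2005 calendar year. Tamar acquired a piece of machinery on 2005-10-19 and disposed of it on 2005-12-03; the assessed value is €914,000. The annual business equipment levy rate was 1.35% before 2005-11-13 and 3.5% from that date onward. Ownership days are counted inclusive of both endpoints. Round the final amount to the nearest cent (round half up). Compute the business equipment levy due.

€2,685.66

2005-10-19 to 2005-11-12: 25 days at 1.35% → €914,000 × 1.35% × 25/365 = €845.1370
2005-11-13 to 2005-12-03: 21 days at 3.5% → €914,000 × 3.5% × 21/365 = €1,840.5205
Total = €2,685.6575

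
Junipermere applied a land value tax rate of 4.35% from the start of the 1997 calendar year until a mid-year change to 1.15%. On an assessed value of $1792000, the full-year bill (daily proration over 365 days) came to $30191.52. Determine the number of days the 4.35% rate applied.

61 days

Let d = days at the first rate; then 365 − d days at the second rate.
$1792000 × [4.35%·d + 1.15%·(365−d)] / 365 = $30191.52
Solving gives d = 61, so the new rate took effect on 3 March 1997.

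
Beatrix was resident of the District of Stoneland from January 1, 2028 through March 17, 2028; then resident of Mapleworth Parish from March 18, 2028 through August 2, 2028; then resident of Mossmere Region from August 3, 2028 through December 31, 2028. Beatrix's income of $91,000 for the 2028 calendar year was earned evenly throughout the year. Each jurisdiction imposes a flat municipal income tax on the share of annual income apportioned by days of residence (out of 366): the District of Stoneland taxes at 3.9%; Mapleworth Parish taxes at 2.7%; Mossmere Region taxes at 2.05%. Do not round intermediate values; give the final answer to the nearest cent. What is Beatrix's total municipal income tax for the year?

The District of Stoneland, January 1 – March 17, 2028: 77 days → $91,000 × 3.9% × 77/366 = $746.6475
Mapleworth Parish, March 18 – August 2, 2028: 138 days → $91,000 × 2.7% × 138/366 = $926.4098
Mossmere Region, August 3 – December 31, 2028: 151 days → $91,000 × 2.05% × 151/366 = $769.6462
Total = $2,442.7036

$2,442.70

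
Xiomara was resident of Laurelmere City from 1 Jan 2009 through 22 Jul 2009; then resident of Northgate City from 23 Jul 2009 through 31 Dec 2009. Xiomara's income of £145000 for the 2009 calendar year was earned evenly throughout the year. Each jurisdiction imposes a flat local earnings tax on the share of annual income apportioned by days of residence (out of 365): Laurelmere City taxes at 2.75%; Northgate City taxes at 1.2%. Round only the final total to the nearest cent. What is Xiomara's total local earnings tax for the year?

Laurelmere City, 1 Jan – 22 Jul 2009: 203 days → £145000 × 2.75% × 203/365 = £2217.7055
Northgate City, 23 Jul – 31 Dec 2009: 162 days → £145000 × 1.2% × 162/365 = £772.2740
Total = £2989.9795

£2989.98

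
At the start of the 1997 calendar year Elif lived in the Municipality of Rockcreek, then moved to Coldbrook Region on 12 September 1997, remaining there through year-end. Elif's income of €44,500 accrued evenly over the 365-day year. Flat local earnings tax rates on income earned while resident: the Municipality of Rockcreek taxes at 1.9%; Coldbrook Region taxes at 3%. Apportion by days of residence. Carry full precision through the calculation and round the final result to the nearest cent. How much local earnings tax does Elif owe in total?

€994.36

The Municipality of Rockcreek, 1 January – 11 September 1997: 254 days → €44,500 × 1.9% × 254/365 = €588.3753
Coldbrook Region, 12 September – 31 December 1997: 111 days → €44,500 × 3% × 111/365 = €405.9863
Total = €994.3616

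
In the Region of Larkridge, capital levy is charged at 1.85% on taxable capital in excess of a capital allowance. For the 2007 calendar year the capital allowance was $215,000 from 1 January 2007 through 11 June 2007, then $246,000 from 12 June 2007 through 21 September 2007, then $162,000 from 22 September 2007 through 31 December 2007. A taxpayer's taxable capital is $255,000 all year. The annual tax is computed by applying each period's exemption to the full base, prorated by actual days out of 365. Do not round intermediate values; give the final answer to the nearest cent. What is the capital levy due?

1 January – 11 June 2007: 162 days, exemption $215,000 → ($255,000 − $215,000) × 1.85% × 162/365 = $328.4384
12 June – 21 September 2007: 102 days, exemption $246,000 → ($255,000 − $246,000) × 1.85% × 102/365 = $46.5288
22 September – 31 December 2007: 101 days, exemption $162,000 → ($255,000 − $162,000) × 1.85% × 101/365 = $476.0836
Total = $851.0507

$851.05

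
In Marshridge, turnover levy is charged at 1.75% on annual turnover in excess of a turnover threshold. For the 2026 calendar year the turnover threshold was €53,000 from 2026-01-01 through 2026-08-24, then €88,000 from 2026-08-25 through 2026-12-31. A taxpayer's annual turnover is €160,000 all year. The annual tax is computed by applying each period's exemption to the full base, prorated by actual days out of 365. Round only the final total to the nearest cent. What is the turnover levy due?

€1,656.03

2026-01-01 to 2026-08-24: 236 days, exemption €53,000 → (€160,000 − €53,000) × 1.75% × 236/365 = €1,210.7123
2026-08-25 to 2026-12-31: 129 days, exemption €88,000 → (€160,000 − €88,000) × 1.75% × 129/365 = €445.3151
Total = €1,656.0274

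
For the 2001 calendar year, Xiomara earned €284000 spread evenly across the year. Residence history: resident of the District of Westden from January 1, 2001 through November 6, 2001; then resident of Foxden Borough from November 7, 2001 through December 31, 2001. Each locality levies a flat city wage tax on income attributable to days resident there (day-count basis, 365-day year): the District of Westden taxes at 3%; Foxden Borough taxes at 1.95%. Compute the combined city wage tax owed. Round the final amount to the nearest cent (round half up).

The District of Westden, January 1 – November 6, 2001: 310 days → €284000 × 3% × 310/365 = €7236.1644
Foxden Borough, November 7 – December 31, 2001: 55 days → €284000 × 1.95% × 55/365 = €834.4932
Total = €8070.6575

€8070.66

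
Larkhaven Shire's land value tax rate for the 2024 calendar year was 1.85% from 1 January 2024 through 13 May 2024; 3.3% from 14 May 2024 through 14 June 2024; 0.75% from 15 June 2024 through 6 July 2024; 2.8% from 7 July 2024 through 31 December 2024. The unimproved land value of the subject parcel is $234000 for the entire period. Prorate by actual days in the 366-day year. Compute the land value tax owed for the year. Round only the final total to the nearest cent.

1 January – 13 May 2024: 134 days at 1.85% → $234000 × 1.85% × 134/366 = $1584.9344
14 May – 14 June 2024: 32 days at 3.3% → $234000 × 3.3% × 32/366 = $675.1475
15 June – 6 July 2024: 22 days at 0.75% → $234000 × 0.75% × 22/366 = $105.4918
7 July – 31 December 2024: 178 days at 2.8% → $234000 × 2.8% × 178/366 = $3186.4918
Total = $5552.0656

$5552.07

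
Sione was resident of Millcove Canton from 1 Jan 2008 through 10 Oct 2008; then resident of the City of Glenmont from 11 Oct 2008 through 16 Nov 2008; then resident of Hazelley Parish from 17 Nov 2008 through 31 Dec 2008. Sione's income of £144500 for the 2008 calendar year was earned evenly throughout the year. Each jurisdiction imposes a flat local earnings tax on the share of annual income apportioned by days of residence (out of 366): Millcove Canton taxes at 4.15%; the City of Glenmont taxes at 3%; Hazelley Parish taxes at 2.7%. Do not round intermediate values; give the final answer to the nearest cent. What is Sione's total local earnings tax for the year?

£5571.15

Millcove Canton, 1 Jan – 10 Oct 2008: 284 days → £144500 × 4.15% × 284/366 = £4653.2158
The City of Glenmont, 11 Oct – 16 Nov 2008: 37 days → £144500 × 3% × 37/366 = £438.2377
Hazelley Parish, 17 Nov – 31 Dec 2008: 45 days → £144500 × 2.7% × 45/366 = £479.6926
Total = £5571.1462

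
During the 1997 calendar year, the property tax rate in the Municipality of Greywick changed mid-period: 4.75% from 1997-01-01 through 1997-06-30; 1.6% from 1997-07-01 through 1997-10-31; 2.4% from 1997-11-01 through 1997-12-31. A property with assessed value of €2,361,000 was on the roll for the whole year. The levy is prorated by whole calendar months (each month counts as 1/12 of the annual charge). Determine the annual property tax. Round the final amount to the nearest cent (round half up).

€78,109.75

1997-01-01 to 1997-06-30: 6 months at 4.75% → €2,361,000 × 4.75% × 6/12 = €56,073.7500
1997-07-01 to 1997-10-31: 4 months at 1.6% → €2,361,000 × 1.6% × 4/12 = €12,592.0000
1997-11-01 to 1997-12-31: 2 months at 2.4% → €2,361,000 × 2.4% × 2/12 = €9,444.0000
Total = €78,109.7500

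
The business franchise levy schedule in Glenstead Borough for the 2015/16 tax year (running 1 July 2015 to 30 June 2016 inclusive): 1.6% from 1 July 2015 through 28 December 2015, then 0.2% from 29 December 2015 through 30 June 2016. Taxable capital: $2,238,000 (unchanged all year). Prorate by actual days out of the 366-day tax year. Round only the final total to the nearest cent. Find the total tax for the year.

$19,970.79

1 July – 28 December 2015: 181 days at 1.6% → $2,238,000 × 1.6% × 181/366 = $17,708.3279
29 December 2015 – 30 June 2016: 185 days at 0.2% → $2,238,000 × 0.2% × 185/366 = $2,262.4590
Total = $19,970.7869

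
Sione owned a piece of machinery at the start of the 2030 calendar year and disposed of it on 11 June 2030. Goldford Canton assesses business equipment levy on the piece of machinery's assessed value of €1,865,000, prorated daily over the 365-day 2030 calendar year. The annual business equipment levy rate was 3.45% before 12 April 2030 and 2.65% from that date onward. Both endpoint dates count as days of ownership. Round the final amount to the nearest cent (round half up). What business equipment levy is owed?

1 January – 11 April 2030: 101 days at 3.45% → €1,865,000 × 3.45% × 101/365 = €17,804.3630
12 April – 11 June 2030: 61 days at 2.65% → €1,865,000 × 2.65% × 61/365 = €8,259.6507
Total = €26,064.0137

€26,064.01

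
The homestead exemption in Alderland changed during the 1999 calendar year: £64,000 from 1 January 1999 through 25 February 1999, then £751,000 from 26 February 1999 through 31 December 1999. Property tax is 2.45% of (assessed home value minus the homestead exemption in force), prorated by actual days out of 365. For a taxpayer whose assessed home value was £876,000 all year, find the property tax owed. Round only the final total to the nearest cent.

£5,644.87

1 January – 25 February 1999: 56 days, exemption £64,000 → (£876,000 − £64,000) × 2.45% × 56/365 = £3,052.2301
26 February – 31 December 1999: 309 days, exemption £751,000 → (£876,000 − £751,000) × 2.45% × 309/365 = £2,592.6370
Total = £5,644.8671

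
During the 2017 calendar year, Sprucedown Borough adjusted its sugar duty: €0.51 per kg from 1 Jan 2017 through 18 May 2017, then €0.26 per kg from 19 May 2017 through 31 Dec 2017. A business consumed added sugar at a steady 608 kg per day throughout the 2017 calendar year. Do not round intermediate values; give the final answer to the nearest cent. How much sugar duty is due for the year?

€78,675.20

1 Jan – 18 May 2017: 138 days × 608 kg/day = 83,904 kg at €0.51/kg → €42,791.04
19 May – 31 Dec 2017: 227 days × 608 kg/day = 138,016 kg at €0.26/kg → €35,884.16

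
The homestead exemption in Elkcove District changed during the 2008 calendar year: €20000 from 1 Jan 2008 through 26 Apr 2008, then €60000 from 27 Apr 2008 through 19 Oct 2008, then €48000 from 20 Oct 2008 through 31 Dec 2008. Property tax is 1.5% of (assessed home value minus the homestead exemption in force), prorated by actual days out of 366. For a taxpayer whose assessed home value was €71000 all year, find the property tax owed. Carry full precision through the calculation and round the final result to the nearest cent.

1 Jan – 26 Apr 2008: 117 days, exemption €20000 → (€71000 − €20000) × 1.5% × 117/366 = €244.5492
27 Apr – 19 Oct 2008: 176 days, exemption €60000 → (€71000 − €60000) × 1.5% × 176/366 = €79.3443
20 Oct – 31 Dec 2008: 73 days, exemption €48000 → (€71000 − €48000) × 1.5% × 73/366 = €68.8115
Total = €392.7049

€392.70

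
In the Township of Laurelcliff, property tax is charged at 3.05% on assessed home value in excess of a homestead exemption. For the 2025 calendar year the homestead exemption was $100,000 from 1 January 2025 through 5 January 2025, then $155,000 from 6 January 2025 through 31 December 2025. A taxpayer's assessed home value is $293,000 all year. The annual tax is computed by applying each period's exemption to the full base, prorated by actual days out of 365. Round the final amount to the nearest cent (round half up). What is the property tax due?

1 January – 5 January 2025: 5 days, exemption $100,000 → ($293,000 − $100,000) × 3.05% × 5/365 = $80.6370
6 January – 31 December 2025: 360 days, exemption $155,000 → ($293,000 − $155,000) × 3.05% × 360/365 = $4,151.3425
Total = $4,231.9795

$4,231.98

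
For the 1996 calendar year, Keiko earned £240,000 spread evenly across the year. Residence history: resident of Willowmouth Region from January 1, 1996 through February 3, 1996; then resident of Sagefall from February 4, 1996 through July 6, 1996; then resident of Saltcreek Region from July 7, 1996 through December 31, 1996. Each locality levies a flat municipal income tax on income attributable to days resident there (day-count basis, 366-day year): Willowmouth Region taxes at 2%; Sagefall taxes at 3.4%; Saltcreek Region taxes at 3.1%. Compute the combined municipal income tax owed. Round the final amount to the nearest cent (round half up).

£7,497.70

Willowmouth Region, January 1 – February 3, 1996: 34 days → £240,000 × 2% × 34/366 = £445.9016
Sagefall, February 4 – July 6, 1996: 154 days → £240,000 × 3.4% × 154/366 = £3,433.4426
Saltcreek Region, July 7 – December 31, 1996: 178 days → £240,000 × 3.1% × 178/366 = £3,618.3607
Total = £7,497.7049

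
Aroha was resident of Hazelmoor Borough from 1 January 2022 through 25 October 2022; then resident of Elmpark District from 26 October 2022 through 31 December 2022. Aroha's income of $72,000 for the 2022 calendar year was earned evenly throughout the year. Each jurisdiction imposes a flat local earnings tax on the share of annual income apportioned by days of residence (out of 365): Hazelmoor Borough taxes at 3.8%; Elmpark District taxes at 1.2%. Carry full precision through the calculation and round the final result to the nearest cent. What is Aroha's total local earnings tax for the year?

$2,392.37

Hazelmoor Borough, 1 January – 25 October 2022: 298 days → $72,000 × 3.8% × 298/365 = $2,233.7753
Elmpark District, 26 October – 31 December 2022: 67 days → $72,000 × 1.2% × 67/365 = $158.5973
Total = $2,392.3726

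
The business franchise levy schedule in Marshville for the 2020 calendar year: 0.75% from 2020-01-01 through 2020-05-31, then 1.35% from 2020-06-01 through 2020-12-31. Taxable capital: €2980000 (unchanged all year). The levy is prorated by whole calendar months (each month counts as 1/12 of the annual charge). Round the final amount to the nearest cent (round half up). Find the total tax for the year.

2020-01-01 to 2020-05-31: 5 months at 0.75% → €2980000 × 0.75% × 5/12 = €9312.5000
2020-06-01 to 2020-12-31: 7 months at 1.35% → €2980000 × 1.35% × 7/12 = €23467.5000
Total = €32780.0000

€32780.00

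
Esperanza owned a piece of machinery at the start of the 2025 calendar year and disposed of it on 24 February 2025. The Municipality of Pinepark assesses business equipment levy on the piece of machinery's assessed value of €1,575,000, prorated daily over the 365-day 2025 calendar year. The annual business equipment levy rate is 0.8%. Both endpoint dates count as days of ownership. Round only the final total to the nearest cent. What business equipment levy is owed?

Days held (1 January – 24 February 2025): 55 out of 365
Tax = €1,575,000 × 0.8% × 55/365 = €1,898.6301

€1,898.63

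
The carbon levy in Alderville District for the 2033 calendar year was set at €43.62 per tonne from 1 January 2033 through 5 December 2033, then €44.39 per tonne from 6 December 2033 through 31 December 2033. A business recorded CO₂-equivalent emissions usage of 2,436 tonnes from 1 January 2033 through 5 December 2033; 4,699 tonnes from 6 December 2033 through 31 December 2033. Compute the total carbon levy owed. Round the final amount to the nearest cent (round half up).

1 January – 5 December 2033: 2,436 tonnes at €43.62/tonne → €106258.32
6 December – 31 December 2033: 4,699 tonnes at €44.39/tonne → €208588.61

€314846.93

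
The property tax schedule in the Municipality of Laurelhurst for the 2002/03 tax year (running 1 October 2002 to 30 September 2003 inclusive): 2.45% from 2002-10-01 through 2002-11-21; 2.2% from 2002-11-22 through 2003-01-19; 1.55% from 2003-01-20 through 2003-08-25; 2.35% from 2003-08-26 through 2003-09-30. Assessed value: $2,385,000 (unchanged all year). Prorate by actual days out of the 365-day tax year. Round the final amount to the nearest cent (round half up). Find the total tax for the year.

2002-10-01 to 2002-11-21: 52 days at 2.45% → $2,385,000 × 2.45% × 52/365 = $8,324.6301
2002-11-22 to 2003-01-19: 59 days at 2.2% → $2,385,000 × 2.2% × 59/365 = $8,481.4521
2003-01-20 to 2003-08-25: 218 days at 1.55% → $2,385,000 × 1.55% × 218/365 = $22,079.2192
2003-08-26 to 2003-09-30: 36 days at 2.35% → $2,385,000 × 2.35% × 36/365 = $5,527.9726
Total = $44,413.2740

$44,413.27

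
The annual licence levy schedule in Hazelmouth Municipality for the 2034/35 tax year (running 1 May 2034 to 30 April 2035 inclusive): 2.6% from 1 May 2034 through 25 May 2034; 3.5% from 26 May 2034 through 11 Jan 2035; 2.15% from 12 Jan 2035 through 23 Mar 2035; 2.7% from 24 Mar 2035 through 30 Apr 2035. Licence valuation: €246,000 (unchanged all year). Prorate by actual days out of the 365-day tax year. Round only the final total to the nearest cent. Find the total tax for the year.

1 May – 25 May 2034: 25 days at 2.6% → €246,000 × 2.6% × 25/365 = €438.0822
26 May 2034 – 11 Jan 2035: 231 days at 3.5% → €246,000 × 3.5% × 231/365 = €5,449.0685
12 Jan – 23 Mar 2035: 71 days at 2.15% → €246,000 × 2.15% × 71/365 = €1,028.8192
24 Mar – 30 Apr 2035: 38 days at 2.7% → €246,000 × 2.7% × 38/365 = €691.4959
Total = €7,607.4658

€7,607.47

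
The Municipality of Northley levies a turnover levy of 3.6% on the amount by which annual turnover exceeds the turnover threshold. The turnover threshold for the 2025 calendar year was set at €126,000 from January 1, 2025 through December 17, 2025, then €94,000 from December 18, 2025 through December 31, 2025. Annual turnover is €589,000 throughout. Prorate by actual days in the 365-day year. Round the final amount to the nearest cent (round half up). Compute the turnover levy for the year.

January 1 – December 17, 2025: 351 days, exemption €126,000 → (€589,000 − €126,000) × 3.6% × 351/365 = €16,028.6795
December 18 – December 31, 2025: 14 days, exemption €94,000 → (€589,000 − €94,000) × 3.6% × 14/365 = €683.5068
Total = €16,712.1863

€16,712.19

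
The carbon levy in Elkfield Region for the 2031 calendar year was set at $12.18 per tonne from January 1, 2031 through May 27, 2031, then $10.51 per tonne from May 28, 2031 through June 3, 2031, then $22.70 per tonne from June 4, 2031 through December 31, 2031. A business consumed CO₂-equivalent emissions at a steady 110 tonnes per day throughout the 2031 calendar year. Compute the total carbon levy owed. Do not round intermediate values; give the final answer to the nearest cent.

January 1 – May 27, 2031: 147 days × 110 tonnes/day = 16,170 tonnes at $12.18/tonne → $196,950.60
May 28 – June 3, 2031: 7 days × 110 tonnes/day = 770 tonnes at $10.51/tonne → $8,092.70
June 4 – December 31, 2031: 211 days × 110 tonnes/day = 23,210 tonnes at $22.70/tonne → $526,867.00

$731,910.30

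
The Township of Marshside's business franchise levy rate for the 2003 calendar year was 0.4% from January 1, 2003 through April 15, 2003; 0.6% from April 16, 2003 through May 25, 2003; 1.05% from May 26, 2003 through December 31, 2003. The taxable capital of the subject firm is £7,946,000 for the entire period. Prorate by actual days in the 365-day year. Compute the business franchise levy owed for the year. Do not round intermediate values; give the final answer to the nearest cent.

£64,656.49

January 1 – April 15, 2003: 105 days at 0.4% → £7,946,000 × 0.4% × 105/365 = £9,143.3425
April 16 – May 25, 2003: 40 days at 0.6% → £7,946,000 × 0.6% × 40/365 = £5,224.7671
May 26 – December 31, 2003: 220 days at 1.05% → £7,946,000 × 1.05% × 220/365 = £50,288.3836
Total = £64,656.4932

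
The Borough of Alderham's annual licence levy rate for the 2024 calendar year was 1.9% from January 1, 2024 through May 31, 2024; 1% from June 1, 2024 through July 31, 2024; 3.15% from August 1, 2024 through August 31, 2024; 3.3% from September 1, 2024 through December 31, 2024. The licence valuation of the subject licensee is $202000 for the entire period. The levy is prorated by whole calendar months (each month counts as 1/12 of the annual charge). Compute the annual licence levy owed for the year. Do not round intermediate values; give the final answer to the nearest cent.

January 1 – May 31, 2024: 5 months at 1.9% → $202000 × 1.9% × 5/12 = $1599.1667
June 1 – July 31, 2024: 2 months at 1% → $202000 × 1% × 2/12 = $336.6667
August 1 – August 31, 2024: 1 month at 3.15% → $202000 × 3.15% × 1/12 = $530.2500
September 1 – December 31, 2024: 4 months at 3.3% → $202000 × 3.3% × 4/12 = $2222.0000
Total = $4688.0833

$4688.08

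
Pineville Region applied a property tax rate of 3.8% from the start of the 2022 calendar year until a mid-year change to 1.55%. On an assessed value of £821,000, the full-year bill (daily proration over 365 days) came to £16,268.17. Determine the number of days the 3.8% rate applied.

70 days

Let d = days at the first rate; then 365 − d days at the second rate.
£821,000 × [3.8%·d + 1.55%·(365−d)] / 365 = £16,268.17
Solving gives d = 70, so the new rate took effect on March 12, 2022.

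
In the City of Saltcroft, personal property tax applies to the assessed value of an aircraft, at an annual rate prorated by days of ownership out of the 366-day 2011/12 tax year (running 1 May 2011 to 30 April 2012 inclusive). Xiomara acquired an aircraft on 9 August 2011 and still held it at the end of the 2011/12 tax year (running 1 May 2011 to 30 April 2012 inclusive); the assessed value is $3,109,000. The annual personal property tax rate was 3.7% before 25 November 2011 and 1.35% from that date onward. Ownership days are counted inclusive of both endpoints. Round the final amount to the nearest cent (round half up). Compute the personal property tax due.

$52,063.01

9 August – 24 November 2011: 108 days at 3.7% → $3,109,000 × 3.7% × 108/366 = $33,944.1639
25 November 2011 – 30 April 2012: 158 days at 1.35% → $3,109,000 × 1.35% × 158/366 = $18,118.8443
Total = $52,063.0082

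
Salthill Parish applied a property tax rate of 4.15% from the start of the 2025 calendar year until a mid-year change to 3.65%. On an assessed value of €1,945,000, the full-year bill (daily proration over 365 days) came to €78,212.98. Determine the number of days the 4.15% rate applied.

271 days

Let d = days at the first rate; then 365 − d days at the second rate.
€1,945,000 × [4.15%·d + 3.65%·(365−d)] / 365 = €78,212.98
Solving gives d = 271, so the new rate took effect on September 29, 2025.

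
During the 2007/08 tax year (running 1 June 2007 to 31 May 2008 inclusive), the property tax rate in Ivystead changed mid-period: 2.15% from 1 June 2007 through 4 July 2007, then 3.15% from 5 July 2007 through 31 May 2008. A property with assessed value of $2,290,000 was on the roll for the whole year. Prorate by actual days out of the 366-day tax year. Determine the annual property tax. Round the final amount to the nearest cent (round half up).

1 June – 4 July 2007: 34 days at 2.15% → $2,290,000 × 2.15% × 34/366 = $4,573.7432
5 July 2007 – 31 May 2008: 332 days at 3.15% → $2,290,000 × 3.15% × 332/366 = $65,433.9344
Total = $70,007.6776

$70,007.68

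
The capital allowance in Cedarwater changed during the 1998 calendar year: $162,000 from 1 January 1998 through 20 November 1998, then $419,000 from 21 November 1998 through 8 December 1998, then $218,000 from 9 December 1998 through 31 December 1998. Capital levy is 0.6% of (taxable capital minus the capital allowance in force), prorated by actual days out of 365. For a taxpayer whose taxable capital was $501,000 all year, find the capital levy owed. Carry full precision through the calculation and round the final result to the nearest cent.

$1,936.78

1 January – 20 November 1998: 324 days, exemption $162,000 → ($501,000 − $162,000) × 0.6% × 324/365 = $1,805.5233
21 November – 8 December 1998: 18 days, exemption $419,000 → ($501,000 − $419,000) × 0.6% × 18/365 = $24.2630
9 December – 31 December 1998: 23 days, exemption $218,000 → ($501,000 − $218,000) × 0.6% × 23/365 = $106.9973
Total = $1,936.7836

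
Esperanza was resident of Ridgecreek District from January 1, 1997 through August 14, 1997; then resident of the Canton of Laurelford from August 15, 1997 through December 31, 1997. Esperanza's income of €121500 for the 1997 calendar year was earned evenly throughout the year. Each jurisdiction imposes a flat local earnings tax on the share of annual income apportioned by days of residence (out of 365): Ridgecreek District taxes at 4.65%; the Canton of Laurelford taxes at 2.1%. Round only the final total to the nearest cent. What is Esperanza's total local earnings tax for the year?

€4469.87

Ridgecreek District, January 1 – August 14, 1997: 226 days → €121500 × 4.65% × 226/365 = €3498.2014
The Canton of Laurelford, August 15 – December 31, 1997: 139 days → €121500 × 2.1% × 139/365 = €971.6671
Total = €4469.8685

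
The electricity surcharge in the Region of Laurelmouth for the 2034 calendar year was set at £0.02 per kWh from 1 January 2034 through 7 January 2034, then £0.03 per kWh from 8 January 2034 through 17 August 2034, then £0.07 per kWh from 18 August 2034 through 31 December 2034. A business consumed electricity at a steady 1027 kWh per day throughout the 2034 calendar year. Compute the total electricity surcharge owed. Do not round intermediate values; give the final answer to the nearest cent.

£16760.64

1 January – 7 January 2034: 7 days × 1027 kWh/day = 7,189 kWh at £0.02/kWh → £143.78
8 January – 17 August 2034: 222 days × 1027 kWh/day = 227,994 kWh at £0.03/kWh → £6839.82
18 August – 31 December 2034: 136 days × 1027 kWh/day = 139,672 kWh at £0.07/kWh → £9777.04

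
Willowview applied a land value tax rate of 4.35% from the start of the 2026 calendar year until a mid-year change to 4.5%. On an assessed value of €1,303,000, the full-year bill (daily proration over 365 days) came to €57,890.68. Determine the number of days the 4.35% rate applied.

Let d = days at the first rate; then 365 − d days at the second rate.
€1,303,000 × [4.35%·d + 4.5%·(365−d)] / 365 = €57,890.68
Solving gives d = 139, so the new rate took effect on 20 May 2026.

139 days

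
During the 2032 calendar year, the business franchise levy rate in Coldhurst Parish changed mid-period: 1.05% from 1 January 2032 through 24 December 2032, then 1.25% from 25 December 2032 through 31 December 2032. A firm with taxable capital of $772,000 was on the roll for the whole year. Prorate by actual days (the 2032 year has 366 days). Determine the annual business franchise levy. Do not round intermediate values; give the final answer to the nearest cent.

$8,135.53

1 January – 24 December 2032: 359 days at 1.05% → $772,000 × 1.05% × 359/366 = $7,950.9672
25 December – 31 December 2032: 7 days at 1.25% → $772,000 × 1.25% × 7/366 = $184.5628
Total = $8,135.5301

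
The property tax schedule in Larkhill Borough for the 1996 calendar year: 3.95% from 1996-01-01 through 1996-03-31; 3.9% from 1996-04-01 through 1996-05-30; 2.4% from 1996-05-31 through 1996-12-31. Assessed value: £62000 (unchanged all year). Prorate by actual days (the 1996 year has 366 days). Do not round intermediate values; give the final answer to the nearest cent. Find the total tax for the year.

1996-01-01 to 1996-03-31: 91 days at 3.95% → £62000 × 3.95% × 91/366 = £608.9044
1996-04-01 to 1996-05-30: 60 days at 3.9% → £62000 × 3.9% × 60/366 = £396.3934
1996-05-31 to 1996-12-31: 215 days at 2.4% → £62000 × 2.4% × 215/366 = £874.0984
Total = £1879.3962

£1879.40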